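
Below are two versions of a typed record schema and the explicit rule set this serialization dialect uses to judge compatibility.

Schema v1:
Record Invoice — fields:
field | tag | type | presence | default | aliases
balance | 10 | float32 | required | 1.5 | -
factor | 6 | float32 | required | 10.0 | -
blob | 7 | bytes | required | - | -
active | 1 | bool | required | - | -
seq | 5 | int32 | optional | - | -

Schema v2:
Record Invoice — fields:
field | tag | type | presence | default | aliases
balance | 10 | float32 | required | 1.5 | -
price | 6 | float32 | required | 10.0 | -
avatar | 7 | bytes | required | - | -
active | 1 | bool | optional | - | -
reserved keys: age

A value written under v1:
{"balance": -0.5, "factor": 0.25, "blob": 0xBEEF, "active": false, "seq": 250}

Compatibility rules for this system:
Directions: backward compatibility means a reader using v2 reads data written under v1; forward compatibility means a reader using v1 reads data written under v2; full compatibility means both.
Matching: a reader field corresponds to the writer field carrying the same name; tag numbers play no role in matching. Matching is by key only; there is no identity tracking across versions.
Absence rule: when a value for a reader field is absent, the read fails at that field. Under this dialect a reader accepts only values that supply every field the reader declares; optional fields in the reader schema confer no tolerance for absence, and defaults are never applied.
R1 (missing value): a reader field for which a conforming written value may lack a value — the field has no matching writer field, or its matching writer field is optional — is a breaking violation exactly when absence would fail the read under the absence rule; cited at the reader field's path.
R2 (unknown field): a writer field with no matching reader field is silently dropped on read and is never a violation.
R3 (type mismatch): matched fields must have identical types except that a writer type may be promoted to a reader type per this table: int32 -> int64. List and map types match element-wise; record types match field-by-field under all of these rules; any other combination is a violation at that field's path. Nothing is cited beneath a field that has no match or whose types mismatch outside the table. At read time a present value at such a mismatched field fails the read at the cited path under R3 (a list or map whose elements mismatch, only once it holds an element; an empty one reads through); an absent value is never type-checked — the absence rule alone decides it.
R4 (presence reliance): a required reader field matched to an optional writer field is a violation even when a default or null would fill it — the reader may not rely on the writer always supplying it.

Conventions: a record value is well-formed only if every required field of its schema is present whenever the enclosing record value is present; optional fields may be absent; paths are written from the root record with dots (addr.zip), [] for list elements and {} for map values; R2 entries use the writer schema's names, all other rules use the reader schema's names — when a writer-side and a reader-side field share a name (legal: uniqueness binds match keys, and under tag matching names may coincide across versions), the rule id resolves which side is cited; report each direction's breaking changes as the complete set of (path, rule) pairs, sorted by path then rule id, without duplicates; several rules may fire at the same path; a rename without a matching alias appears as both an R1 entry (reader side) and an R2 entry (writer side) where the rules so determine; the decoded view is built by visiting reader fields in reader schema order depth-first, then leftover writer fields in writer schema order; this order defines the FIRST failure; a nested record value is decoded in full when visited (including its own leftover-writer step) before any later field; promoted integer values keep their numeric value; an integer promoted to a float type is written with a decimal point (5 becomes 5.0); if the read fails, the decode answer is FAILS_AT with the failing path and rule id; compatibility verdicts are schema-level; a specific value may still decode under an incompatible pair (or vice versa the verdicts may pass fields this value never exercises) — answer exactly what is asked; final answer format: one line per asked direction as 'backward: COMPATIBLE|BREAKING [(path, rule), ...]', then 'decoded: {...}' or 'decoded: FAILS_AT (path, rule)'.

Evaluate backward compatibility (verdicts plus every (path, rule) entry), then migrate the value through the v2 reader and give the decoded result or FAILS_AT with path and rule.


each type pair in Invoice: writer, then reader
backward on Invoice — v2 reading data written by v1:
  balance: paired with writer balance (float32 -> float32; writer required)
  price has no writer counterpart
  avatar has no writer counterpart
  active: paired with writer active (bool -> bool; writer required)
  factor (writer side), unknown to reader
  blob (writer side), unknown to reader
  seq (writer side), unknown to reader
  R1 fires at avatar
  R1 fires at price
  => 2 violation(s): backward is BREAKING for Invoice
decode (reader v2):
  balance := -0.5
  read fails at price under R1 (no fill)
  => FAILS_AT (price, R1)
checking off the Invoice differences that do not matter here:
  field active in record Invoice: required changed to optional -> fires only in the forward direction of Invoice, which is not asked here

backward: BREAKING [(avatar, R1), (price, R1)]; decoded: FAILS_AT (price, R1)


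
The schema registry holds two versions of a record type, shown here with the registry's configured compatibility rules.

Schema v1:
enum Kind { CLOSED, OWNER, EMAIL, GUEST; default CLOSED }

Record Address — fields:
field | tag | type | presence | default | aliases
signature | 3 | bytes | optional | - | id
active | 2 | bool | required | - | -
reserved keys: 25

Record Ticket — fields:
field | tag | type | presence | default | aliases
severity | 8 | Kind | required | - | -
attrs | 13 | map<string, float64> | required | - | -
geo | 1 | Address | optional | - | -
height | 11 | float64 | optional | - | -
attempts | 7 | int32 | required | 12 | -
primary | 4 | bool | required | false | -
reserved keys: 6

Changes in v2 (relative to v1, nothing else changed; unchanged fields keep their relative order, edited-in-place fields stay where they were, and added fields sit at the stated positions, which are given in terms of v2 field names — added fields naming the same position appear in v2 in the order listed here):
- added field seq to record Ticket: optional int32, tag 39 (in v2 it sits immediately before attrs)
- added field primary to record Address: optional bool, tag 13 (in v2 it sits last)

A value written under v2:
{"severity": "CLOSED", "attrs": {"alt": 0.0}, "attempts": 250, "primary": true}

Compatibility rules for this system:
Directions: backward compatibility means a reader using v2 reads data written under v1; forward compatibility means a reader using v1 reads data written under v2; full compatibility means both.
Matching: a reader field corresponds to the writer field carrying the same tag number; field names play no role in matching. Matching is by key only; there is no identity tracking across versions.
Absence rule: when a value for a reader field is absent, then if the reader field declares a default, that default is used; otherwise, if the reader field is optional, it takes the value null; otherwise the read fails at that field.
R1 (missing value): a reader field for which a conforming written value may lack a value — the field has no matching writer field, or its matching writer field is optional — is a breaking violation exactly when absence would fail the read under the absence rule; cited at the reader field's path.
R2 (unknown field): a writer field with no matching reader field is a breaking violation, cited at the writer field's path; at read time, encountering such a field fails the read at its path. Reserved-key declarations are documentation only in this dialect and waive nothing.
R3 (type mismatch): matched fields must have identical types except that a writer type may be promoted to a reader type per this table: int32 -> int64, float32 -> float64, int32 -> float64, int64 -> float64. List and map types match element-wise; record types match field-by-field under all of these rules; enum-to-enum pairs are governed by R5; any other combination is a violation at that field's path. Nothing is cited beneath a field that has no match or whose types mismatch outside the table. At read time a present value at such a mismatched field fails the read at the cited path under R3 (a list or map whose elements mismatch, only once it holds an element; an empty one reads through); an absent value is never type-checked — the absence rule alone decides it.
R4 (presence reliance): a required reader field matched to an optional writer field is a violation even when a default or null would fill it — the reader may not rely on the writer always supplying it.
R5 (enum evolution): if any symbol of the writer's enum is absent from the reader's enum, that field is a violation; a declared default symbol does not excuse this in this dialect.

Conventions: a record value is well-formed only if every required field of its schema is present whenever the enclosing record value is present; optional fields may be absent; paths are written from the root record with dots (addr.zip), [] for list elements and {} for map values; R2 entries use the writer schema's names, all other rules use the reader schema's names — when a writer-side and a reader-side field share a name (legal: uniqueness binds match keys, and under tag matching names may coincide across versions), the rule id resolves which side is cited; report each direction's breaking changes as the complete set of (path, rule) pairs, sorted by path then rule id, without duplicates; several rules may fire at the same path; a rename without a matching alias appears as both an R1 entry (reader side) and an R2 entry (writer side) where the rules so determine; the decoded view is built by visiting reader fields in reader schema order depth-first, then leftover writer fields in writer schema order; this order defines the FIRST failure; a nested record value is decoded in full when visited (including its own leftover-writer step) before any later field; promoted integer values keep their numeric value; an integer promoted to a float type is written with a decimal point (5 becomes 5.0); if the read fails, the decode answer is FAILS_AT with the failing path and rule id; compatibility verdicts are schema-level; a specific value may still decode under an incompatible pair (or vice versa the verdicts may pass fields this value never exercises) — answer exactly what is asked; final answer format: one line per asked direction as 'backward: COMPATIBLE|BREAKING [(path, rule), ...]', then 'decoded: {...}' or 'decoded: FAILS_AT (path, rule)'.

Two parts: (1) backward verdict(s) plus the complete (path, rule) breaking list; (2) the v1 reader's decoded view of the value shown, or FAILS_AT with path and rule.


backward: COMPATIBLE []; decoded: {"severity": "CLOSED", "attrs": {"alt": 0.0}, "geo": null, "height": null, "attempts": 250, "primary": true}

each type pair in Ticket: writer, then reader
backward for Ticket (reader v2, writer v1):
  severity: paired with writer severity (Kind -> Kind; writer required)
  no writer field matches reader seq
  attrs: paired with writer attrs (map<string, float64> -> map<string, float64>; writer required)
  geo: paired with writer geo (Address -> Address; writer optional)
  height: paired with writer height (float64 -> float64; writer optional)
  attempts: paired with writer attempts (int32 -> int32; writer required)
  primary: paired with writer primary (bool -> bool; writer required)
  geo.signature: paired with writer geo.signature (bytes -> bytes; writer optional)
  geo.active: paired with writer geo.active (bool -> bool; writer required)
  no writer field matches reader geo.primary
  => backward: COMPATIBLE
decode walk for Ticket under reader schema v1:
  severity := "CLOSED"
  attrs := {"alt": 0.0}
  geo := null (not supplied -> null)
  height := null (not supplied -> null)
  attempts := 250
  primary := true
  => decoded: {"severity": "CLOSED", "attrs": {"alt": 0.0}, "geo": null, "height": null, "attempts": 250, "primary": true}
diffs on Ticket not affecting the asked answer:
  added field primary to record Address: optional bool, tag 13 (in v2 it sits last) -> fires only in the forward direction of Ticket, which is not asked here
  added field seq to record Ticket: optional int32, tag 39 (in v2 it sits immediately before attrs) -> fires only in the forward direction of Ticket, which is not asked here


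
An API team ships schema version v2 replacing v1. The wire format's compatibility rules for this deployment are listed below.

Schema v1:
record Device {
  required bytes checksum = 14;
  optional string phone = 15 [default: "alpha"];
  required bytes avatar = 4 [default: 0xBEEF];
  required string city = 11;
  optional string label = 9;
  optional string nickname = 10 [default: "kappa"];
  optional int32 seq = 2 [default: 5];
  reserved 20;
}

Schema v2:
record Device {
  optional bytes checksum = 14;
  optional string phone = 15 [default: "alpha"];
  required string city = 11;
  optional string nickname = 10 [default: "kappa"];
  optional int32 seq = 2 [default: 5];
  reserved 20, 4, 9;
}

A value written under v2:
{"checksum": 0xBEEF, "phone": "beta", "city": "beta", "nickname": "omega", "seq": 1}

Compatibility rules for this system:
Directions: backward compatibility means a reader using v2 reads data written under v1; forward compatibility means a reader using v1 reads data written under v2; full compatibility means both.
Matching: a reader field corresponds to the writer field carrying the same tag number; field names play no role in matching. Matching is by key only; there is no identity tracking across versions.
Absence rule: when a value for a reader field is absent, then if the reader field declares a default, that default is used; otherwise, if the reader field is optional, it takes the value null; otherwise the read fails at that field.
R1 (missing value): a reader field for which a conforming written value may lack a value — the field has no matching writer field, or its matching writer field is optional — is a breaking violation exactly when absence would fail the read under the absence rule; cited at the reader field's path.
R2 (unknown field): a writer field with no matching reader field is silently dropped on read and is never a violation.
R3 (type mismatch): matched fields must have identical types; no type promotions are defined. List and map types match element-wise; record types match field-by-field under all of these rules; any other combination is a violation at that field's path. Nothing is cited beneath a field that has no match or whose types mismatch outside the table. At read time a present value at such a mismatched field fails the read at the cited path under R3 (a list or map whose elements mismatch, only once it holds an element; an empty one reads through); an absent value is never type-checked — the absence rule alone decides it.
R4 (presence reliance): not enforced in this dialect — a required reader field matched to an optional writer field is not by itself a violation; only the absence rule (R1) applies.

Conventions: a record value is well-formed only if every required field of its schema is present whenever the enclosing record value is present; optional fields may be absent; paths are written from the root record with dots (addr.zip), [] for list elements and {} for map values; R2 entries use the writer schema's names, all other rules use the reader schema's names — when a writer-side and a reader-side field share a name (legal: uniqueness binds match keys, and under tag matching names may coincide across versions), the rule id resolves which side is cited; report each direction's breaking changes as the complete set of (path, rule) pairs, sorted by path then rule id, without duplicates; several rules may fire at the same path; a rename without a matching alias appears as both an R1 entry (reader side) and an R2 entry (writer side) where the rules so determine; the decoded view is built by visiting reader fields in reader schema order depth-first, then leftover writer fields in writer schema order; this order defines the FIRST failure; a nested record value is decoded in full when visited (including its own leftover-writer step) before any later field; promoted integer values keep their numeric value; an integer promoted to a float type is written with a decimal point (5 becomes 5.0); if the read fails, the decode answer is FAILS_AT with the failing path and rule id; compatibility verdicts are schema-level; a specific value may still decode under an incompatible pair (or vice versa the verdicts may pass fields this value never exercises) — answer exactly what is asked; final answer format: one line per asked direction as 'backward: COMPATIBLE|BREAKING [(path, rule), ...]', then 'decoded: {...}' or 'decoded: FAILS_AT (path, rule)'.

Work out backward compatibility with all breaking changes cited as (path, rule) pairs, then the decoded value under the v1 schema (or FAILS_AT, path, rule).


each type pair in Device: writer, then reader
checking backward for Device: reader v2 against writer v1:
  checksum <- checksum (bytes -> bytes, writer required)
  phone <- phone (string -> string, writer optional)
  city <- city (string -> string, writer required)
  nickname <- nickname (string -> string, writer optional)
  seq <- seq (int32 -> int32, writer optional)
  writer field avatar has no reader counterpart
  writer field label has no reader counterpart
  => no violations; backward on Device: COMPATIBLE
migrating the Device value to v1:
  checksum := 0xBEEF
  phone := "beta"
  avatar := 0xBEEF (no value, default fills)
  city := "beta"
  label := null (not supplied -> null)
  nickname := "omega"
  seq := 1
  => decoded: {"checksum": 0xBEEF, "phone": "beta", "avatar": 0xBEEF, "city": "beta", "label": null, "nickname": "omega", "seq": 1}
ruling out the remaining Device differences:
  removed field avatar from record Device (its key 4 joins the reserved list) -> triggers nothing under Device's printed rules — same verdict
  removed field label from record Device (its key 9 joins the reserved list) -> triggers nothing under Device's printed rules — same verdict
  field checksum in record Device: required changed to optional -> its effect on Device is confined to the forward direction, not asked

backward: COMPATIBLE []; decoded: {"checksum": 0xBEEF, "phone": "beta", "avatar": 0xBEEF, "city": "beta", "label": null, "nickname": "omega", "seq": 1}


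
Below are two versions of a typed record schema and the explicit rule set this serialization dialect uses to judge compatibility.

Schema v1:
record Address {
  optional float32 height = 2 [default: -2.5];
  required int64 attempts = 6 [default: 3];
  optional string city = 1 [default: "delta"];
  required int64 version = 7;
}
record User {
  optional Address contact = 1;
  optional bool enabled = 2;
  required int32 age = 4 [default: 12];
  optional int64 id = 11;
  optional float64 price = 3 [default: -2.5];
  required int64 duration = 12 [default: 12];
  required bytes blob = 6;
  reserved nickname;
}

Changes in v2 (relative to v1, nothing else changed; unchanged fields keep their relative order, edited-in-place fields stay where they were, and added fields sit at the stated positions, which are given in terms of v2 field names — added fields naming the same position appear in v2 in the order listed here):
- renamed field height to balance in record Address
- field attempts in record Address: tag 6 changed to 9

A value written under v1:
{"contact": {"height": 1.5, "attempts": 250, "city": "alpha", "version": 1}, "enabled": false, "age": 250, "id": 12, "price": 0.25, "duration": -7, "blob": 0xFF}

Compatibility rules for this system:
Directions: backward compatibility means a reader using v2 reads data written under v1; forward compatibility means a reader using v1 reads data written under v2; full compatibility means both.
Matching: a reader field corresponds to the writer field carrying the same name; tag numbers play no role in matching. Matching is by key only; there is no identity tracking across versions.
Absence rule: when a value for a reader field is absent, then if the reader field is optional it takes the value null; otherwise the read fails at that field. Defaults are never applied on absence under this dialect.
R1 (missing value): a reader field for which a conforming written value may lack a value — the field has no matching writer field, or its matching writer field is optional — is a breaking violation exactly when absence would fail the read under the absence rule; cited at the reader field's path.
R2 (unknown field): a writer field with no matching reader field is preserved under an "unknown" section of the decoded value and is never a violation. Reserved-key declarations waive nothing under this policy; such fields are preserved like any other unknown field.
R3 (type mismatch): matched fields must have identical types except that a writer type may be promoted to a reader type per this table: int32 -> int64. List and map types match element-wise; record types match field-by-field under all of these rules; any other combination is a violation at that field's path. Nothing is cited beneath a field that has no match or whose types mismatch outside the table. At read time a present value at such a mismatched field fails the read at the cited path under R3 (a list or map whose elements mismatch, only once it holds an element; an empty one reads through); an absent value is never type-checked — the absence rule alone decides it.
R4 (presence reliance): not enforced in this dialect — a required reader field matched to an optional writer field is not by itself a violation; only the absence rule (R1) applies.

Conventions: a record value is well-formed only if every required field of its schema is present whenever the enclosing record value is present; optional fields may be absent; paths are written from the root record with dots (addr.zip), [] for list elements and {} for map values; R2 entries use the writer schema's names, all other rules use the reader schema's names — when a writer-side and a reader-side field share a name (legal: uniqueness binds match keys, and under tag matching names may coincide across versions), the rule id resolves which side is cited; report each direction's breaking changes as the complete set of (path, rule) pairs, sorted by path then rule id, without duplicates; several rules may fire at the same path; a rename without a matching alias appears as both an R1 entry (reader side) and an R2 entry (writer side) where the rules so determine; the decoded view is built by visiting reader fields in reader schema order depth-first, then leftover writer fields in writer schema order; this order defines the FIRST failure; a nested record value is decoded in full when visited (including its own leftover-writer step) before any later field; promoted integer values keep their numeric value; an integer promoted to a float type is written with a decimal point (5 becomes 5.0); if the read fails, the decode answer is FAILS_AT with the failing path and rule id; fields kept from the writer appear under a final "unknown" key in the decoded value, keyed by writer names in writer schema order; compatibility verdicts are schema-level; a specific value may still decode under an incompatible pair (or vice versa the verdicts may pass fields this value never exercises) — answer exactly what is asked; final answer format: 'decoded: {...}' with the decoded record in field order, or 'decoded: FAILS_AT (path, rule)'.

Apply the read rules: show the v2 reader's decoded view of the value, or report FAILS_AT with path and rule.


decoded: {"contact": {"balance": null, "attempts": 250, "city": "alpha", "version": 1, "unknown": {"height": 1.5}}, "enabled": false, "age": 250, "id": 12, "price": 0.25, "duration": -7, "blob": 0xFF}

in User below, arrows point writer -> reader
decoding the User value with the v2 reader:
  contact.balance := null (absent, optional -> null)
  contact.attempts := 250
  contact.city := "alpha"
  contact.version := 1
  writer contact.height: kept under "unknown"
  enabled := false
  age := 250
  id := 12
  price := 0.25
  duration := -7
  blob := 0xFF
  => decoded: {"contact": {"balance": null, "attempts": 250, "city": "alpha", "version": 1, "unknown": {"height": 1.5}}, "enabled": false, "age": 250, "id": 12, "price": 0.25, "duration": -7, "blob": 0xFF}
checking off the User differences that do not matter here:
  field attempts in record Address: tag 6 changed to 9 -> no rule fires on it and the decoded User view is identical with or without it


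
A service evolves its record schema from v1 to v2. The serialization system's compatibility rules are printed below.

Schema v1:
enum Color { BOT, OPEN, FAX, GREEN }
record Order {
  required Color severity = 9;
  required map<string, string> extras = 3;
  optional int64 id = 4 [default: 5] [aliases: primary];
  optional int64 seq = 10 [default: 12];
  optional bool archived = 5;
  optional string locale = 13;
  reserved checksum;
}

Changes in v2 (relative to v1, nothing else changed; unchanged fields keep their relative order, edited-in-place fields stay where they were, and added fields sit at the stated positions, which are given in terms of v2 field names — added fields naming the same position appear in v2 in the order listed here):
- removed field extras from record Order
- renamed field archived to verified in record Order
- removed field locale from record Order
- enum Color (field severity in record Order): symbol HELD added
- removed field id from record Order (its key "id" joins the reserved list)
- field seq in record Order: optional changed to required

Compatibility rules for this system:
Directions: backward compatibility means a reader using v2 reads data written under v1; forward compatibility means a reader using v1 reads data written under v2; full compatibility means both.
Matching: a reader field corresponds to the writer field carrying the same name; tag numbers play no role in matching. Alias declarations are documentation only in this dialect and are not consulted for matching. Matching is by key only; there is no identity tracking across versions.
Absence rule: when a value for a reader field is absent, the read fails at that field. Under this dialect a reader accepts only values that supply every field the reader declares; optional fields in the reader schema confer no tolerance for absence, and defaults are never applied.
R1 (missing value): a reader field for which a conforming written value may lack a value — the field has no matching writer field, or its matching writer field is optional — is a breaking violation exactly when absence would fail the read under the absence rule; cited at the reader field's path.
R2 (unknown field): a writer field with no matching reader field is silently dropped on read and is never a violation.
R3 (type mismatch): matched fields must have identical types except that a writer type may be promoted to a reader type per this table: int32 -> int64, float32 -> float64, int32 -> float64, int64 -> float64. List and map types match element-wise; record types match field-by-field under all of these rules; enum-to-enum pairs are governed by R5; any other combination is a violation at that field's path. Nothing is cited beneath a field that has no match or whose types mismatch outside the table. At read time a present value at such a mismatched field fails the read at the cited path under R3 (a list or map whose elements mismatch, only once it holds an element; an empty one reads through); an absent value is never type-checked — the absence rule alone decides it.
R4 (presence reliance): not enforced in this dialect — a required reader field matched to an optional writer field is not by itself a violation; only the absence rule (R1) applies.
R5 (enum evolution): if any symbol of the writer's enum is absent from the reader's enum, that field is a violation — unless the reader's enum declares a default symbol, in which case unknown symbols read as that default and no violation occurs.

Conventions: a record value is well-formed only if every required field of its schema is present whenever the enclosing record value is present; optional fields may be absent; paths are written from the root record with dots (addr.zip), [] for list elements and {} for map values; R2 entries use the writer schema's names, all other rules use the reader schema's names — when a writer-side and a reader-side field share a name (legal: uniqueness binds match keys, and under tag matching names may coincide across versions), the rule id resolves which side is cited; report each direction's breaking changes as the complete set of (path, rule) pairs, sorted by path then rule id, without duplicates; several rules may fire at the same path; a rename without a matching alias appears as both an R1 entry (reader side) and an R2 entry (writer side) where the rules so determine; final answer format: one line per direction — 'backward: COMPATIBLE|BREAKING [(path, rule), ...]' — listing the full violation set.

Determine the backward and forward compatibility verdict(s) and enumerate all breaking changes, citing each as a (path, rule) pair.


in Order below, arrows point writer -> reader
backward on Order — v2 reading data written by v1:
  writer required, Color -> Color: reader severity maps from writer severity
  writer optional, int64 -> int64: reader seq maps from writer seq
  no writer field matches reader verified
  writer extras: unknown to reader
  writer id: unknown to reader
  writer archived: unknown to reader
  writer locale: unknown to reader
  violation R1 at seq
  violation R1 at verified
  => backward: BREAKING (2)
forward on Order — v1 reading data written by v2:
  writer required, Color -> Color: reader severity maps from writer severity
  no writer field matches reader extras
  no writer field matches reader id
  writer required, int64 -> int64: reader seq maps from writer seq
  no writer field matches reader archived
  no writer field matches reader locale
  writer verified: unknown to reader
  violation R1 at archived
  violation R1 at extras
  violation R1 at id
  violation R1 at locale
  violation R5 at severity
  => forward: BREAKING (5)

backward: BREAKING [(seq, R1), (verified, R1)]; forward: BREAKING [(archived, R1), (extras, R1), (id, R1), (locale, R1), (severity, R5)]


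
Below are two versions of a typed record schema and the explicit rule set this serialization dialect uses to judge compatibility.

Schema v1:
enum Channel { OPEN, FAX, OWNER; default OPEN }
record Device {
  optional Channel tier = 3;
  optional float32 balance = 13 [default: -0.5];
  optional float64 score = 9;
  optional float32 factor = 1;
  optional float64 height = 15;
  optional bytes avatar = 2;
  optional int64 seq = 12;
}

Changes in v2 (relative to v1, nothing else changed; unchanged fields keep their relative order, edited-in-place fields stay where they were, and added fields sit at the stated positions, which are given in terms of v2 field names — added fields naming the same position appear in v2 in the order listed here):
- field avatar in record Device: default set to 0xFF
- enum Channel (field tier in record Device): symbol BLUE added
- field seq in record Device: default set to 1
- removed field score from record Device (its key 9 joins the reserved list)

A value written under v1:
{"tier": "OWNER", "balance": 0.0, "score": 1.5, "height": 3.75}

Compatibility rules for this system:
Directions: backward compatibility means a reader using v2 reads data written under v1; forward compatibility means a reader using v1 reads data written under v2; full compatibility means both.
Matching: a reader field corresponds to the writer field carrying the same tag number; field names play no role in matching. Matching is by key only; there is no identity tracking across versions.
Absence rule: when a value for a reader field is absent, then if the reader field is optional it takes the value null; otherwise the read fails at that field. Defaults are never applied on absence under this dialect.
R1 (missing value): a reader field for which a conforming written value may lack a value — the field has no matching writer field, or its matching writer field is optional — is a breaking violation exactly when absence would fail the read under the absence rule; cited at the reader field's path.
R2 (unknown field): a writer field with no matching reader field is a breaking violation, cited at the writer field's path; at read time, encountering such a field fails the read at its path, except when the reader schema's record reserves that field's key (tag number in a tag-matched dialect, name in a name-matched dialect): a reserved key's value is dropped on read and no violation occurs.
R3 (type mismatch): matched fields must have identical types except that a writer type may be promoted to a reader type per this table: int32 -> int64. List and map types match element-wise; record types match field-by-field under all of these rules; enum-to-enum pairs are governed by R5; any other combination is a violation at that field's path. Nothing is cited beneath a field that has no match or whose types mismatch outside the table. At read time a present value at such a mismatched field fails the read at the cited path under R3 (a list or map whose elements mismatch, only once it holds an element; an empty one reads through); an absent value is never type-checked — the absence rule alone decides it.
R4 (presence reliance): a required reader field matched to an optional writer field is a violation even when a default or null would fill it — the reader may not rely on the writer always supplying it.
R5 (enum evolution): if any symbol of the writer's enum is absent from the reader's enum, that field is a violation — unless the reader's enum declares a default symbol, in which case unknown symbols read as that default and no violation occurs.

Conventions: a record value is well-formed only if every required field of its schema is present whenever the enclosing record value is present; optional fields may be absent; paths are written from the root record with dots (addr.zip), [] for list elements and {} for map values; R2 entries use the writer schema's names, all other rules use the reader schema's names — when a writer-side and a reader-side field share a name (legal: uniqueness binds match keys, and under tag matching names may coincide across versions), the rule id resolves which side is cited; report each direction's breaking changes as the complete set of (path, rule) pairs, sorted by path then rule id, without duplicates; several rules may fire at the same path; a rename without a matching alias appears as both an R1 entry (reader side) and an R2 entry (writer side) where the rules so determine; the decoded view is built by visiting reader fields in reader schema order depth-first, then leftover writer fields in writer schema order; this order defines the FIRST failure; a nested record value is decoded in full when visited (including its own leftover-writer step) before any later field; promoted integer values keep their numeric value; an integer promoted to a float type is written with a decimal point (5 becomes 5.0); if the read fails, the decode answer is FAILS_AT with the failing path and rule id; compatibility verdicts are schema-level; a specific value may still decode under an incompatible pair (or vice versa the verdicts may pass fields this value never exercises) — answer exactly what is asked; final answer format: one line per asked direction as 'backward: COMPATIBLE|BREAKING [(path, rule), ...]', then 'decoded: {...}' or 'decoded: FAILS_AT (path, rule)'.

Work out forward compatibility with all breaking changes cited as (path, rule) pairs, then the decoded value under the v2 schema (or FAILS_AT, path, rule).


in Device below, arrows point writer -> reader
forward for Device (reader v1, writer v2):
  writer optional, Channel -> Channel: reader tier maps from writer tier
  writer optional, float32 -> float32: reader balance maps from writer balance
  no writer field matches reader score
  writer optional, float32 -> float32: reader factor maps from writer factor
  writer optional, float64 -> float64: reader height maps from writer height
  writer optional, bytes -> bytes: reader avatar maps from writer avatar
  writer optional, int64 -> int64: reader seq maps from writer seq
  => forward verdict for Device: COMPATIBLE, no violations
decode (reader v2):
  tier := "OWNER"
  balance := 0.0
  factor := null (not supplied -> null)
  height := 3.75
  avatar := null (not supplied -> null)
  seq := null (not supplied -> null)
  writer score: reserved -> dropped
  => decoded: {"tier": "OWNER", "balance": 0.0, "factor": null, "height": 3.75, "avatar": null, "seq": null}
the other Device changes do not affect what is asked:
  field avatar in record Device: default set to 0xFF -> fires no rule on Device, leaving the asked answer as it is
  enum Channel (field tier in record Device): symbol BLUE added -> fires no rule on Device, leaving the asked answer as it is
  field seq in record Device: default set to 1 -> fires no rule on Device, leaving the asked answer as it is

forward: COMPATIBLE []; decoded: {"tier": "OWNER", "balance": 0.0, "factor": null, "height": 3.75, "avatar": null, "seq": null}


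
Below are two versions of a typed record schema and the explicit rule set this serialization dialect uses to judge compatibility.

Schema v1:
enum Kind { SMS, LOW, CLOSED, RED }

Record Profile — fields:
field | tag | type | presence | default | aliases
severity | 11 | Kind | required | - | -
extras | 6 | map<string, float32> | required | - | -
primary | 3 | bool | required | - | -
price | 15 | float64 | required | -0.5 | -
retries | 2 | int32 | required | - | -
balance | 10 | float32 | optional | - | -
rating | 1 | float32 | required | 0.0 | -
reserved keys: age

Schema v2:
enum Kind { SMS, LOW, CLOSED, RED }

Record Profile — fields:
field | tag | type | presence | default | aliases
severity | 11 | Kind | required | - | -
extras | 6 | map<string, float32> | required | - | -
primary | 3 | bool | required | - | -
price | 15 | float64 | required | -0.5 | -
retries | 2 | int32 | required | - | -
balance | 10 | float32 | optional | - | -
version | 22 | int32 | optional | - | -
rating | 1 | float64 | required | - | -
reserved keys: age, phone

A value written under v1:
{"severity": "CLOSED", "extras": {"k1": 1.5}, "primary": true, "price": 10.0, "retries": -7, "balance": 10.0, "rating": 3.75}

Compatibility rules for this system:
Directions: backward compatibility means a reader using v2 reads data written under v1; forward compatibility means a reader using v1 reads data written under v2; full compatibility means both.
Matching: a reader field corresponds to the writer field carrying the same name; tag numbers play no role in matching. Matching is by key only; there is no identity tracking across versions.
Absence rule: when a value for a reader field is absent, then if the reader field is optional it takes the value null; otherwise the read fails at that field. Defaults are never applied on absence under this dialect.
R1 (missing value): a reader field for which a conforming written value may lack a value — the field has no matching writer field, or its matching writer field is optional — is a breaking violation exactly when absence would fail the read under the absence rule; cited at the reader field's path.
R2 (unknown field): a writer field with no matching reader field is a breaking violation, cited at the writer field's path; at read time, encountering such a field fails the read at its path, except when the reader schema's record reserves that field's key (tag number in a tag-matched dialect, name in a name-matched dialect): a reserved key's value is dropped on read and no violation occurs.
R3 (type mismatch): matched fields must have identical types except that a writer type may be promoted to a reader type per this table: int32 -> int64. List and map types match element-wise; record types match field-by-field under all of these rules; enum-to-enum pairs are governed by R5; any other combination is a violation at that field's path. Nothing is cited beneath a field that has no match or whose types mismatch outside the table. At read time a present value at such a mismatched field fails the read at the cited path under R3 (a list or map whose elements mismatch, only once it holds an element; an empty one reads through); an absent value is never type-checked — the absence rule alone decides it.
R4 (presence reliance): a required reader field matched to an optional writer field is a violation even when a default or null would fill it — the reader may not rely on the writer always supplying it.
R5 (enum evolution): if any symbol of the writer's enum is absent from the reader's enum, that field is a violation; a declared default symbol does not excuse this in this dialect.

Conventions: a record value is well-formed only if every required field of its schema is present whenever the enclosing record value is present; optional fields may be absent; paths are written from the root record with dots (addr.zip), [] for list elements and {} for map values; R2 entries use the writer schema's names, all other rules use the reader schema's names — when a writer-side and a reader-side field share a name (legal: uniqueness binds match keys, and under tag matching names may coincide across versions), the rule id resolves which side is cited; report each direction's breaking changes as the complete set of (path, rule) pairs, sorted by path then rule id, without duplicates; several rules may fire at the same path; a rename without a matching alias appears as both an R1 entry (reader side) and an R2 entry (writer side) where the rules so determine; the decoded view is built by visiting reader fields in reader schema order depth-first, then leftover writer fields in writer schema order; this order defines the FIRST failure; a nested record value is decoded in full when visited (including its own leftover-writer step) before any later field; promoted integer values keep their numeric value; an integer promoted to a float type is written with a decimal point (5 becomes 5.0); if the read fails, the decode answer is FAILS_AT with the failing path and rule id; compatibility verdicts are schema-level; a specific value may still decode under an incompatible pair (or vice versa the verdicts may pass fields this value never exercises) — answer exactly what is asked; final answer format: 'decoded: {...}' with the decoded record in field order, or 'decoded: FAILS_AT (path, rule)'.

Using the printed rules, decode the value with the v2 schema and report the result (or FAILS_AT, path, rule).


the writer's type comes first in each Profile pair
decode (reader v2):
  severity := "CLOSED"
  extras := {"k1": 1.5}
  primary := true
  price := 10.0
  retries := -7
  balance := 10.0
  version := null (absent, optional -> null)
  read fails at rating under R3
  => FAILS_AT (rating, R3)
diffs on Profile not affecting the asked answer:
  added field version to record Profile: optional int32, tag 22 (in v2 it sits immediately before rating) -> affects the rule determinations only; this particular Profile value decodes identically

decoded: FAILS_AT (rating, R3)
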